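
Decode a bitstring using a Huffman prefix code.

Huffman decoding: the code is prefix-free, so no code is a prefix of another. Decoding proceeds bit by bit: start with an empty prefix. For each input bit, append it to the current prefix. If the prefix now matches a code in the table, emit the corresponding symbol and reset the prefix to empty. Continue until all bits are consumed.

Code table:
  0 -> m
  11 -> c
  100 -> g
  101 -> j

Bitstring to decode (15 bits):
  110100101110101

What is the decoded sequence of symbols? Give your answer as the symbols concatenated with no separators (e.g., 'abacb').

Answer: cmgjcmj

Derivation:
Bit 0: prefix='1' (no match yet)
Bit 1: prefix='11' -> emit 'c', reset
Bit 2: prefix='0' -> emit 'm', reset
Bit 3: prefix='1' (no match yet)
Bit 4: prefix='10' (no match yet)
Bit 5: prefix='100' -> emit 'g', reset
Bit 6: prefix='1' (no match yet)
Bit 7: prefix='10' (no match yet)
Bit 8: prefix='101' -> emit 'j', reset
Bit 9: prefix='1' (no match yet)
Bit 10: prefix='11' -> emit 'c', reset
Bit 11: prefix='0' -> emit 'm', reset
Bit 12: prefix='1' (no match yet)
Bit 13: prefix='10' (no match yet)
Bit 14: prefix='101' -> emit 'j', reset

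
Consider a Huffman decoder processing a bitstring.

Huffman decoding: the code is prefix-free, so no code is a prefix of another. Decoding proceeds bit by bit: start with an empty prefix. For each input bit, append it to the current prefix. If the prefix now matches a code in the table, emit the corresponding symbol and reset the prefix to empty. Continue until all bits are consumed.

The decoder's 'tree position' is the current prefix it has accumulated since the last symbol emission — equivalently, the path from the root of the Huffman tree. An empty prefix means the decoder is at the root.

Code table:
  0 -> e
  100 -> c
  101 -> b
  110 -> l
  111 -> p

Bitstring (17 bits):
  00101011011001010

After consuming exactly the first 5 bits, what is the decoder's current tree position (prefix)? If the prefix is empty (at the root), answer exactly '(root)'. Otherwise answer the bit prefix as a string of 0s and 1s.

Bit 0: prefix='0' -> emit 'e', reset
Bit 1: prefix='0' -> emit 'e', reset
Bit 2: prefix='1' (no match yet)
Bit 3: prefix='10' (no match yet)
Bit 4: prefix='101' -> emit 'b', reset

Answer: (root)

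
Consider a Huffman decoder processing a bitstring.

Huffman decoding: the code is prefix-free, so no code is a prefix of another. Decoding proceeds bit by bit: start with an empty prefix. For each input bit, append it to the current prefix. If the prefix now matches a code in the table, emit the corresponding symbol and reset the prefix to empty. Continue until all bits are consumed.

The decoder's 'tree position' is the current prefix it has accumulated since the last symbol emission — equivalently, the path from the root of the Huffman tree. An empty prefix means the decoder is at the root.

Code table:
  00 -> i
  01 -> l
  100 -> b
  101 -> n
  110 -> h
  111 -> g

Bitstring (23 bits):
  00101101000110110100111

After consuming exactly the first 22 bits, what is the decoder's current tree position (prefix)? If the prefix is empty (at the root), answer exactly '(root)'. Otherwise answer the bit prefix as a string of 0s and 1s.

Answer: 11

Derivation:
Bit 0: prefix='0' (no match yet)
Bit 1: prefix='00' -> emit 'i', reset
Bit 2: prefix='1' (no match yet)
Bit 3: prefix='10' (no match yet)
Bit 4: prefix='101' -> emit 'n', reset
Bit 5: prefix='1' (no match yet)
Bit 6: prefix='10' (no match yet)
Bit 7: prefix='101' -> emit 'n', reset
Bit 8: prefix='0' (no match yet)
Bit 9: prefix='00' -> emit 'i', reset
Bit 10: prefix='0' (no match yet)
Bit 11: prefix='01' -> emit 'l', reset
Bit 12: prefix='1' (no match yet)
Bit 13: prefix='10' (no match yet)
Bit 14: prefix='101' -> emit 'n', reset
Bit 15: prefix='1' (no match yet)
Bit 16: prefix='10' (no match yet)
Bit 17: prefix='101' -> emit 'n', reset
Bit 18: prefix='0' (no match yet)
Bit 19: prefix='00' -> emit 'i', reset
Bit 20: prefix='1' (no match yet)
Bit 21: prefix='11' (no match yet)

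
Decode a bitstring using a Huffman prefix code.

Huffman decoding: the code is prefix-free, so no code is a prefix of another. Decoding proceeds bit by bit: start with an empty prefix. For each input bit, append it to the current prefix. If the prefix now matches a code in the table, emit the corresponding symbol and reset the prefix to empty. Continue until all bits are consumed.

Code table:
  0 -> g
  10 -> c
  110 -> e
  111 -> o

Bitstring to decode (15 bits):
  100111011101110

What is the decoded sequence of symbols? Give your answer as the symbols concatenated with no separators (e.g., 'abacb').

Bit 0: prefix='1' (no match yet)
Bit 1: prefix='10' -> emit 'c', reset
Bit 2: prefix='0' -> emit 'g', reset
Bit 3: prefix='1' (no match yet)
Bit 4: prefix='11' (no match yet)
Bit 5: prefix='111' -> emit 'o', reset
Bit 6: prefix='0' -> emit 'g', reset
Bit 7: prefix='1' (no match yet)
Bit 8: prefix='11' (no match yet)
Bit 9: prefix='111' -> emit 'o', reset
Bit 10: prefix='0' -> emit 'g', reset
Bit 11: prefix='1' (no match yet)
Bit 12: prefix='11' (no match yet)
Bit 13: prefix='111' -> emit 'o', reset
Bit 14: prefix='0' -> emit 'g', reset

Answer: cgogogog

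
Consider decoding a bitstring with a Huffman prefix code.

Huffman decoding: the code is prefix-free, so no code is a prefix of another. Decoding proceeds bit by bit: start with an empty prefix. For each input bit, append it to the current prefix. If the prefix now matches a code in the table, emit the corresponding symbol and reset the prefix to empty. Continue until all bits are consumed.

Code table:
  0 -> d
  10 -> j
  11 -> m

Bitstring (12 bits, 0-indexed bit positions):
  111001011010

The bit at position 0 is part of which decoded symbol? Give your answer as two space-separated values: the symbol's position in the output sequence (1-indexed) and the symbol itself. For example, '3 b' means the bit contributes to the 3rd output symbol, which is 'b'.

Answer: 1 m

Derivation:
Bit 0: prefix='1' (no match yet)
Bit 1: prefix='11' -> emit 'm', reset
Bit 2: prefix='1' (no match yet)
Bit 3: prefix='10' -> emit 'j', reset
Bit 4: prefix='0' -> emit 'd', reset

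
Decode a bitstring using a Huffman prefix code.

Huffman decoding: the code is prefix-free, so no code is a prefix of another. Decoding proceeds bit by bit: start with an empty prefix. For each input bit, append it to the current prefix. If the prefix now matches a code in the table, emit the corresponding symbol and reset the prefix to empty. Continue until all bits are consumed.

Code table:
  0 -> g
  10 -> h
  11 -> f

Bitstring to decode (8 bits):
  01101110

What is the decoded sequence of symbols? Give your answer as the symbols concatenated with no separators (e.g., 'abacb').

Bit 0: prefix='0' -> emit 'g', reset
Bit 1: prefix='1' (no match yet)
Bit 2: prefix='11' -> emit 'f', reset
Bit 3: prefix='0' -> emit 'g', reset
Bit 4: prefix='1' (no match yet)
Bit 5: prefix='11' -> emit 'f', reset
Bit 6: prefix='1' (no match yet)
Bit 7: prefix='10' -> emit 'h', reset

Answer: gfgfh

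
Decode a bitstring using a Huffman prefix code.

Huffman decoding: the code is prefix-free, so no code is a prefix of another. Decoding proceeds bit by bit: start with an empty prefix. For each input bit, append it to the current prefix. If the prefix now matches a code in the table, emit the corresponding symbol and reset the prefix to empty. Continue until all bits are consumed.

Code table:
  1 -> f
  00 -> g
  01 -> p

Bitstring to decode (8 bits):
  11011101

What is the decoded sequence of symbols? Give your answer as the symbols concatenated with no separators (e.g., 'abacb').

Answer: ffpffp

Derivation:
Bit 0: prefix='1' -> emit 'f', reset
Bit 1: prefix='1' -> emit 'f', reset
Bit 2: prefix='0' (no match yet)
Bit 3: prefix='01' -> emit 'p', reset
Bit 4: prefix='1' -> emit 'f', reset
Bit 5: prefix='1' -> emit 'f', reset
Bit 6: prefix='0' (no match yet)
Bit 7: prefix='01' -> emit 'p', reset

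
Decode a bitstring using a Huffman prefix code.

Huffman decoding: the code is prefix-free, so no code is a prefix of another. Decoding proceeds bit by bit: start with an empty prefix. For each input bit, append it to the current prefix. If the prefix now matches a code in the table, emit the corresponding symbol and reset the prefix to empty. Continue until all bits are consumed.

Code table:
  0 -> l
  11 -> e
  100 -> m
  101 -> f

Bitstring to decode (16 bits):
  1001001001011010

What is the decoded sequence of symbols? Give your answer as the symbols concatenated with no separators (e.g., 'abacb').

Bit 0: prefix='1' (no match yet)
Bit 1: prefix='10' (no match yet)
Bit 2: prefix='100' -> emit 'm', reset
Bit 3: prefix='1' (no match yet)
Bit 4: prefix='10' (no match yet)
Bit 5: prefix='100' -> emit 'm', reset
Bit 6: prefix='1' (no match yet)
Bit 7: prefix='10' (no match yet)
Bit 8: prefix='100' -> emit 'm', reset
Bit 9: prefix='1' (no match yet)
Bit 10: prefix='10' (no match yet)
Bit 11: prefix='101' -> emit 'f', reset
Bit 12: prefix='1' (no match yet)
Bit 13: prefix='10' (no match yet)
Bit 14: prefix='101' -> emit 'f', reset
Bit 15: prefix='0' -> emit 'l', reset

Answer: mmmffl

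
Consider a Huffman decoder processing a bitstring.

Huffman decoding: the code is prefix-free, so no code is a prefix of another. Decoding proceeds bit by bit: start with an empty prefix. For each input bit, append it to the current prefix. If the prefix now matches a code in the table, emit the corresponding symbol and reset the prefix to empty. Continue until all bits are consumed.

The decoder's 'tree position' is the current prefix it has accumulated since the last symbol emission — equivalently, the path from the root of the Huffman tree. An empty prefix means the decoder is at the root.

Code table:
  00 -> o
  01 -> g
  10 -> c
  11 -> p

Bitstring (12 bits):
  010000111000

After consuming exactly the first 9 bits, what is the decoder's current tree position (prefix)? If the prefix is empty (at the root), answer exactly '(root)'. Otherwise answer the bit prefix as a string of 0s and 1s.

Answer: 1

Derivation:
Bit 0: prefix='0' (no match yet)
Bit 1: prefix='01' -> emit 'g', reset
Bit 2: prefix='0' (no match yet)
Bit 3: prefix='00' -> emit 'o', reset
Bit 4: prefix='0' (no match yet)
Bit 5: prefix='00' -> emit 'o', reset
Bit 6: prefix='1' (no match yet)
Bit 7: prefix='11' -> emit 'p', reset
Bit 8: prefix='1' (no match yet)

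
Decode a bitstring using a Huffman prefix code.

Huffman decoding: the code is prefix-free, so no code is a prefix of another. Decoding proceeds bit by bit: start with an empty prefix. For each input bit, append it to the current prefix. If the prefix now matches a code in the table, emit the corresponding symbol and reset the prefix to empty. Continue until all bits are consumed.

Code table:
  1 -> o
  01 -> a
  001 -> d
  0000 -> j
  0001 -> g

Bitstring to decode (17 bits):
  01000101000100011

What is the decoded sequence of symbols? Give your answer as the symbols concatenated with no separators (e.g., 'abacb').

Answer: agaggo

Derivation:
Bit 0: prefix='0' (no match yet)
Bit 1: prefix='01' -> emit 'a', reset
Bit 2: prefix='0' (no match yet)
Bit 3: prefix='00' (no match yet)
Bit 4: prefix='000' (no match yet)
Bit 5: prefix='0001' -> emit 'g', reset
Bit 6: prefix='0' (no match yet)
Bit 7: prefix='01' -> emit 'a', reset
Bit 8: prefix='0' (no match yet)
Bit 9: prefix='00' (no match yet)
Bit 10: prefix='000' (no match yet)
Bit 11: prefix='0001' -> emit 'g', reset
Bit 12: prefix='0' (no match yet)
Bit 13: prefix='00' (no match yet)
Bit 14: prefix='000' (no match yet)
Bit 15: prefix='0001' -> emit 'g', reset
Bit 16: prefix='1' -> emit 'o', reset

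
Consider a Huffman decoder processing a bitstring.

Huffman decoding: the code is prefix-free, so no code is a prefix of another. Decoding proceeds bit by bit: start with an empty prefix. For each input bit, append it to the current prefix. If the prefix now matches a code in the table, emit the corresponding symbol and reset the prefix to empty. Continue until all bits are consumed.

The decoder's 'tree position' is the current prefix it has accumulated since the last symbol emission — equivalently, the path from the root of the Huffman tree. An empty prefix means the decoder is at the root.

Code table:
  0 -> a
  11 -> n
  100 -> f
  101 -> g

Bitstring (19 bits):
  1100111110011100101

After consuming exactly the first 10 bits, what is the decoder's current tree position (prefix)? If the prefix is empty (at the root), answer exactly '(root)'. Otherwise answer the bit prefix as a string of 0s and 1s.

Answer: 10

Derivation:
Bit 0: prefix='1' (no match yet)
Bit 1: prefix='11' -> emit 'n', reset
Bit 2: prefix='0' -> emit 'a', reset
Bit 3: prefix='0' -> emit 'a', reset
Bit 4: prefix='1' (no match yet)
Bit 5: prefix='11' -> emit 'n', reset
Bit 6: prefix='1' (no match yet)
Bit 7: prefix='11' -> emit 'n', reset
Bit 8: prefix='1' (no match yet)
Bit 9: prefix='10' (no match yet)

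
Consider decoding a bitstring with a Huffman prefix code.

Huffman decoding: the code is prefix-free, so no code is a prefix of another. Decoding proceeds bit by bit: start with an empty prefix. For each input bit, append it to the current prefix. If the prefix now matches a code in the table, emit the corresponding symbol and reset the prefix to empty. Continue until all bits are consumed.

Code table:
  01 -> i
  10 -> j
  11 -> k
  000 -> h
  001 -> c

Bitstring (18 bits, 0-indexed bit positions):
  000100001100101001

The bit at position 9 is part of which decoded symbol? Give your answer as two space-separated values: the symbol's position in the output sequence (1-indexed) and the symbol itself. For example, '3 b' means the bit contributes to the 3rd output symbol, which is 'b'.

Bit 0: prefix='0' (no match yet)
Bit 1: prefix='00' (no match yet)
Bit 2: prefix='000' -> emit 'h', reset
Bit 3: prefix='1' (no match yet)
Bit 4: prefix='10' -> emit 'j', reset
Bit 5: prefix='0' (no match yet)
Bit 6: prefix='00' (no match yet)
Bit 7: prefix='000' -> emit 'h', reset
Bit 8: prefix='1' (no match yet)
Bit 9: prefix='11' -> emit 'k', reset
Bit 10: prefix='0' (no match yet)
Bit 11: prefix='00' (no match yet)
Bit 12: prefix='001' -> emit 'c', reset
Bit 13: prefix='0' (no match yet)

Answer: 4 k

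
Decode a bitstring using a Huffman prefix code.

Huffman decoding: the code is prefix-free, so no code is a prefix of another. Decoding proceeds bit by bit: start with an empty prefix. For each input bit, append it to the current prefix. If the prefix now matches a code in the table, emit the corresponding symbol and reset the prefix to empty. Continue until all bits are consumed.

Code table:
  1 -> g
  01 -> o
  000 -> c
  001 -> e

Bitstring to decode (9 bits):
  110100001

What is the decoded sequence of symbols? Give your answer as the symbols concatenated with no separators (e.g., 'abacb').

Answer: ggoco

Derivation:
Bit 0: prefix='1' -> emit 'g', reset
Bit 1: prefix='1' -> emit 'g', reset
Bit 2: prefix='0' (no match yet)
Bit 3: prefix='01' -> emit 'o', reset
Bit 4: prefix='0' (no match yet)
Bit 5: prefix='00' (no match yet)
Bit 6: prefix='000' -> emit 'c', reset
Bit 7: prefix='0' (no match yet)
Bit 8: prefix='01' -> emit 'o', reset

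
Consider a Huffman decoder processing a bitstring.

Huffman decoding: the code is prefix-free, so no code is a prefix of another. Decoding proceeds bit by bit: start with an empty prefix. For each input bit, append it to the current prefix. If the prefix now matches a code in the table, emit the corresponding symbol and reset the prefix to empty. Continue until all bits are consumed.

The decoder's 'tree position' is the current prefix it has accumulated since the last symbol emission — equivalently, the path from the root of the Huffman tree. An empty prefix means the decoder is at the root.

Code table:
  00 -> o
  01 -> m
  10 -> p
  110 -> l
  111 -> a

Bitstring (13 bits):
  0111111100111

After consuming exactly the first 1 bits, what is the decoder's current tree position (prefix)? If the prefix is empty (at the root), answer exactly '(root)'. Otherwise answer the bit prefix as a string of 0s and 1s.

Answer: 0

Derivation:
Bit 0: prefix='0' (no match yet)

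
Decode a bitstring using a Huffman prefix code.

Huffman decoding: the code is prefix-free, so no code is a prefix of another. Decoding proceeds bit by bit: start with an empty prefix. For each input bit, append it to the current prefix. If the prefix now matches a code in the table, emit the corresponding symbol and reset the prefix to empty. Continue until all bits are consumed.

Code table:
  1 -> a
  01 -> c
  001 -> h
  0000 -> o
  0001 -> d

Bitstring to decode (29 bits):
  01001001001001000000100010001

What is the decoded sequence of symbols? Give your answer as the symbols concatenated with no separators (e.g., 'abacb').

Bit 0: prefix='0' (no match yet)
Bit 1: prefix='01' -> emit 'c', reset
Bit 2: prefix='0' (no match yet)
Bit 3: prefix='00' (no match yet)
Bit 4: prefix='001' -> emit 'h', reset
Bit 5: prefix='0' (no match yet)
Bit 6: prefix='00' (no match yet)
Bit 7: prefix='001' -> emit 'h', reset
Bit 8: prefix='0' (no match yet)
Bit 9: prefix='00' (no match yet)
Bit 10: prefix='001' -> emit 'h', reset
Bit 11: prefix='0' (no match yet)
Bit 12: prefix='00' (no match yet)
Bit 13: prefix='001' -> emit 'h', reset
Bit 14: prefix='0' (no match yet)
Bit 15: prefix='00' (no match yet)
Bit 16: prefix='000' (no match yet)
Bit 17: prefix='0000' -> emit 'o', reset
Bit 18: prefix='0' (no match yet)
Bit 19: prefix='00' (no match yet)
Bit 20: prefix='001' -> emit 'h', reset
Bit 21: prefix='0' (no match yet)
Bit 22: prefix='00' (no match yet)
Bit 23: prefix='000' (no match yet)
Bit 24: prefix='0001' -> emit 'd', reset
Bit 25: prefix='0' (no match yet)
Bit 26: prefix='00' (no match yet)
Bit 27: prefix='000' (no match yet)
Bit 28: prefix='0001' -> emit 'd', reset

Answer: chhhhohdd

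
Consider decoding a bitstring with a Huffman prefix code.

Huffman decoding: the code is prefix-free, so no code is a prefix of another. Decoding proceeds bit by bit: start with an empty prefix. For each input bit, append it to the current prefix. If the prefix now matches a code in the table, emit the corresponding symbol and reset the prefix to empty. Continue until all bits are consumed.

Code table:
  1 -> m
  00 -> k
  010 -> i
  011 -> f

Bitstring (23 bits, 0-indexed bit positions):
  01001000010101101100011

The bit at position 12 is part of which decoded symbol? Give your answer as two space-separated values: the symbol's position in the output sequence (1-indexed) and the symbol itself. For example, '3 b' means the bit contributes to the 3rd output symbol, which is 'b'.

Answer: 6 f

Derivation:
Bit 0: prefix='0' (no match yet)
Bit 1: prefix='01' (no match yet)
Bit 2: prefix='010' -> emit 'i', reset
Bit 3: prefix='0' (no match yet)
Bit 4: prefix='01' (no match yet)
Bit 5: prefix='010' -> emit 'i', reset
Bit 6: prefix='0' (no match yet)
Bit 7: prefix='00' -> emit 'k', reset
Bit 8: prefix='0' (no match yet)
Bit 9: prefix='01' (no match yet)
Bit 10: prefix='010' -> emit 'i', reset
Bit 11: prefix='1' -> emit 'm', reset
Bit 12: prefix='0' (no match yet)
Bit 13: prefix='01' (no match yet)
Bit 14: prefix='011' -> emit 'f', reset
Bit 15: prefix='0' (no match yet)
Bit 16: prefix='01' (no match yet)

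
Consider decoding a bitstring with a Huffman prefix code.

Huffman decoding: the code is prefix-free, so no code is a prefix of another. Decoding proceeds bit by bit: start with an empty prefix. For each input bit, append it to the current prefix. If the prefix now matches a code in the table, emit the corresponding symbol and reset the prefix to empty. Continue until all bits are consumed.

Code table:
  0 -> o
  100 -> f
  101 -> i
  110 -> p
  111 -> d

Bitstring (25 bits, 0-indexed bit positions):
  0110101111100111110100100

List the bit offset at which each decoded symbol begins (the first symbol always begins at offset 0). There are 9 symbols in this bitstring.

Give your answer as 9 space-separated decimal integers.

Bit 0: prefix='0' -> emit 'o', reset
Bit 1: prefix='1' (no match yet)
Bit 2: prefix='11' (no match yet)
Bit 3: prefix='110' -> emit 'p', reset
Bit 4: prefix='1' (no match yet)
Bit 5: prefix='10' (no match yet)
Bit 6: prefix='101' -> emit 'i', reset
Bit 7: prefix='1' (no match yet)
Bit 8: prefix='11' (no match yet)
Bit 9: prefix='111' -> emit 'd', reset
Bit 10: prefix='1' (no match yet)
Bit 11: prefix='10' (no match yet)
Bit 12: prefix='100' -> emit 'f', reset
Bit 13: prefix='1' (no match yet)
Bit 14: prefix='11' (no match yet)
Bit 15: prefix='111' -> emit 'd', reset
Bit 16: prefix='1' (no match yet)
Bit 17: prefix='11' (no match yet)
Bit 18: prefix='110' -> emit 'p', reset
Bit 19: prefix='1' (no match yet)
Bit 20: prefix='10' (no match yet)
Bit 21: prefix='100' -> emit 'f', reset
Bit 22: prefix='1' (no match yet)
Bit 23: prefix='10' (no match yet)
Bit 24: prefix='100' -> emit 'f', reset

Answer: 0 1 4 7 10 13 16 19 22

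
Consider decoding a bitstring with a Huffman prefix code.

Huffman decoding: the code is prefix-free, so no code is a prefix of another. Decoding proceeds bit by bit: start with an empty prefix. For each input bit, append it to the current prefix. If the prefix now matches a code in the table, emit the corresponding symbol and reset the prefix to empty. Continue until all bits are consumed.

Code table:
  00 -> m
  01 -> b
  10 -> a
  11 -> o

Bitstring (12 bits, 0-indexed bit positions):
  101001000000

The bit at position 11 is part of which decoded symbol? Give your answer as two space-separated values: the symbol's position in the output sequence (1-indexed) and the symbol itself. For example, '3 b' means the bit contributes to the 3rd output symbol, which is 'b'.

Answer: 6 m

Derivation:
Bit 0: prefix='1' (no match yet)
Bit 1: prefix='10' -> emit 'a', reset
Bit 2: prefix='1' (no match yet)
Bit 3: prefix='10' -> emit 'a', reset
Bit 4: prefix='0' (no match yet)
Bit 5: prefix='01' -> emit 'b', reset
Bit 6: prefix='0' (no match yet)
Bit 7: prefix='00' -> emit 'm', reset
Bit 8: prefix='0' (no match yet)
Bit 9: prefix='00' -> emit 'm', reset
Bit 10: prefix='0' (no match yet)
Bit 11: prefix='00' -> emit 'm', reset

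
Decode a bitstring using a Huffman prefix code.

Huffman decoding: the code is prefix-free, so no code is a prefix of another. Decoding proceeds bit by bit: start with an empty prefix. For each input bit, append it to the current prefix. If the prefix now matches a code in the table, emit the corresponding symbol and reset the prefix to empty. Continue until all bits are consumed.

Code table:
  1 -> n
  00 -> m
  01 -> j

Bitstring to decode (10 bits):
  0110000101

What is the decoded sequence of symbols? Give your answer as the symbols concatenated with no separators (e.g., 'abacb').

Bit 0: prefix='0' (no match yet)
Bit 1: prefix='01' -> emit 'j', reset
Bit 2: prefix='1' -> emit 'n', reset
Bit 3: prefix='0' (no match yet)
Bit 4: prefix='00' -> emit 'm', reset
Bit 5: prefix='0' (no match yet)
Bit 6: prefix='00' -> emit 'm', reset
Bit 7: prefix='1' -> emit 'n', reset
Bit 8: prefix='0' (no match yet)
Bit 9: prefix='01' -> emit 'j', reset

Answer: jnmmnj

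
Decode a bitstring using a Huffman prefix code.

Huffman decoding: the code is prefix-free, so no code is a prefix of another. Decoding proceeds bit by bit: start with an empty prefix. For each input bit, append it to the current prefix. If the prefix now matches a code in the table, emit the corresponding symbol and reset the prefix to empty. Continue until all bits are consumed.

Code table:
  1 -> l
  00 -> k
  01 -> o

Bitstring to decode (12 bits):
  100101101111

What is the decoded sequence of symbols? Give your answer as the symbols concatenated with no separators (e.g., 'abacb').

Answer: lklololll

Derivation:
Bit 0: prefix='1' -> emit 'l', reset
Bit 1: prefix='0' (no match yet)
Bit 2: prefix='00' -> emit 'k', reset
Bit 3: prefix='1' -> emit 'l', reset
Bit 4: prefix='0' (no match yet)
Bit 5: prefix='01' -> emit 'o', reset
Bit 6: prefix='1' -> emit 'l', reset
Bit 7: prefix='0' (no match yet)
Bit 8: prefix='01' -> emit 'o', reset
Bit 9: prefix='1' -> emit 'l', reset
Bit 10: prefix='1' -> emit 'l', reset
Bit 11: prefix='1' -> emit 'l', reset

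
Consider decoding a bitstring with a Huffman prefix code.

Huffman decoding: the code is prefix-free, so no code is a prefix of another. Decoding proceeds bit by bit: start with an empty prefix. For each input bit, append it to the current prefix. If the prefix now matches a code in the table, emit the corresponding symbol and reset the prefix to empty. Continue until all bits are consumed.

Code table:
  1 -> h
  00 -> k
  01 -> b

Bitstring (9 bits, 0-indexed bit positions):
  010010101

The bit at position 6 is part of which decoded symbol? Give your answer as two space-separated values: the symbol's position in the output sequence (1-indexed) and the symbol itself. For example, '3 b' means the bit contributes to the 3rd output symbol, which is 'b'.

Bit 0: prefix='0' (no match yet)
Bit 1: prefix='01' -> emit 'b', reset
Bit 2: prefix='0' (no match yet)
Bit 3: prefix='00' -> emit 'k', reset
Bit 4: prefix='1' -> emit 'h', reset
Bit 5: prefix='0' (no match yet)
Bit 6: prefix='01' -> emit 'b', reset
Bit 7: prefix='0' (no match yet)
Bit 8: prefix='01' -> emit 'b', reset

Answer: 4 b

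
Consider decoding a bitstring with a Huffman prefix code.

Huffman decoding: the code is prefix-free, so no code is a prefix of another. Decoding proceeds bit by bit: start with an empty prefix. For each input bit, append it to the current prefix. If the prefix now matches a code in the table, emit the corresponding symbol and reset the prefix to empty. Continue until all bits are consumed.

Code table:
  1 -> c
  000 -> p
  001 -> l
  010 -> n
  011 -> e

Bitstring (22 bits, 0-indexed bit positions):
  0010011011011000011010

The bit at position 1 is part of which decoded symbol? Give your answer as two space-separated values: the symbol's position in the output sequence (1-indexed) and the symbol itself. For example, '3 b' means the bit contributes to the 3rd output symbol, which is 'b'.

Answer: 1 l

Derivation:
Bit 0: prefix='0' (no match yet)
Bit 1: prefix='00' (no match yet)
Bit 2: prefix='001' -> emit 'l', reset
Bit 3: prefix='0' (no match yet)
Bit 4: prefix='00' (no match yet)
Bit 5: prefix='001' -> emit 'l', reset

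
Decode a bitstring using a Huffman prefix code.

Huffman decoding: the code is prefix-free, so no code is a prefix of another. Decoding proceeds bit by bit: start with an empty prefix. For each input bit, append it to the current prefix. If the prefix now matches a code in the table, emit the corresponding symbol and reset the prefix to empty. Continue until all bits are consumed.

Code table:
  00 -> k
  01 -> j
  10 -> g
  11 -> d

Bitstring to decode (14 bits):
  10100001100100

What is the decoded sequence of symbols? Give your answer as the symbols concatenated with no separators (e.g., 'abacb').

Answer: ggkjgjk

Derivation:
Bit 0: prefix='1' (no match yet)
Bit 1: prefix='10' -> emit 'g', reset
Bit 2: prefix='1' (no match yet)
Bit 3: prefix='10' -> emit 'g', reset
Bit 4: prefix='0' (no match yet)
Bit 5: prefix='00' -> emit 'k', reset
Bit 6: prefix='0' (no match yet)
Bit 7: prefix='01' -> emit 'j', reset
Bit 8: prefix='1' (no match yet)
Bit 9: prefix='10' -> emit 'g', reset
Bit 10: prefix='0' (no match yet)
Bit 11: prefix='01' -> emit 'j', reset
Bit 12: prefix='0' (no match yet)
Bit 13: prefix='00' -> emit 'k', reset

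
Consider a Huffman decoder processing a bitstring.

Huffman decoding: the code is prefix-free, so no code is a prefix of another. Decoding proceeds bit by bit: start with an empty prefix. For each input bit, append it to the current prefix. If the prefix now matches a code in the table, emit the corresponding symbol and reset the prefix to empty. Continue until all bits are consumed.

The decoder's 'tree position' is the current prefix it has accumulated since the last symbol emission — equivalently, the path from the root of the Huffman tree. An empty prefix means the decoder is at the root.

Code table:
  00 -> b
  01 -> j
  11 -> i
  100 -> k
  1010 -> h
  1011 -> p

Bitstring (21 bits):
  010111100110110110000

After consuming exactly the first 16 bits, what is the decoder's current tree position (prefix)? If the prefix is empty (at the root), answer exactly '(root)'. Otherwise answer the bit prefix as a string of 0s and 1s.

Answer: 101

Derivation:
Bit 0: prefix='0' (no match yet)
Bit 1: prefix='01' -> emit 'j', reset
Bit 2: prefix='0' (no match yet)
Bit 3: prefix='01' -> emit 'j', reset
Bit 4: prefix='1' (no match yet)
Bit 5: prefix='11' -> emit 'i', reset
Bit 6: prefix='1' (no match yet)
Bit 7: prefix='10' (no match yet)
Bit 8: prefix='100' -> emit 'k', reset
Bit 9: prefix='1' (no match yet)
Bit 10: prefix='11' -> emit 'i', reset
Bit 11: prefix='0' (no match yet)
Bit 12: prefix='01' -> emit 'j', reset
Bit 13: prefix='1' (no match yet)
Bit 14: prefix='10' (no match yet)
Bit 15: prefix='101' (no match yet)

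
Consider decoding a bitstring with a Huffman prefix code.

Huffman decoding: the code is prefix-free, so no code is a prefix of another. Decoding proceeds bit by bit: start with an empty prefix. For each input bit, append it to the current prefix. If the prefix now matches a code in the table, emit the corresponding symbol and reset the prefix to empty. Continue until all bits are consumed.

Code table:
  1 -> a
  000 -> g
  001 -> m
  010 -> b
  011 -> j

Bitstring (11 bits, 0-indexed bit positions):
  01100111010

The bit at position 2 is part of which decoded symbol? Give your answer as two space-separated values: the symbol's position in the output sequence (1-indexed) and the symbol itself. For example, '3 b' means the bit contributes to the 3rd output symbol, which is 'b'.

Answer: 1 j

Derivation:
Bit 0: prefix='0' (no match yet)
Bit 1: prefix='01' (no match yet)
Bit 2: prefix='011' -> emit 'j', reset
Bit 3: prefix='0' (no match yet)
Bit 4: prefix='00' (no match yet)
Bit 5: prefix='001' -> emit 'm', reset
Bit 6: prefix='1' -> emit 'a', reset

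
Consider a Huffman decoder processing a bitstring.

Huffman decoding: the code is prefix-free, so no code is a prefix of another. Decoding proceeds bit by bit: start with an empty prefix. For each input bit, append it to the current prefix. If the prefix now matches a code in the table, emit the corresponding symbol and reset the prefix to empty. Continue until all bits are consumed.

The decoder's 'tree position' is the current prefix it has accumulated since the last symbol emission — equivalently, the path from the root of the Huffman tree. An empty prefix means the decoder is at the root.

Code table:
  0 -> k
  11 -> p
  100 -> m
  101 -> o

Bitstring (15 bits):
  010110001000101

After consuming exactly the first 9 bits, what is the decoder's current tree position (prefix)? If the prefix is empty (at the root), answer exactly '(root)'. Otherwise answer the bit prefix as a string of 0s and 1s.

Answer: 1

Derivation:
Bit 0: prefix='0' -> emit 'k', reset
Bit 1: prefix='1' (no match yet)
Bit 2: prefix='10' (no match yet)
Bit 3: prefix='101' -> emit 'o', reset
Bit 4: prefix='1' (no match yet)
Bit 5: prefix='10' (no match yet)
Bit 6: prefix='100' -> emit 'm', reset
Bit 7: prefix='0' -> emit 'k', reset
Bit 8: prefix='1' (no match yet)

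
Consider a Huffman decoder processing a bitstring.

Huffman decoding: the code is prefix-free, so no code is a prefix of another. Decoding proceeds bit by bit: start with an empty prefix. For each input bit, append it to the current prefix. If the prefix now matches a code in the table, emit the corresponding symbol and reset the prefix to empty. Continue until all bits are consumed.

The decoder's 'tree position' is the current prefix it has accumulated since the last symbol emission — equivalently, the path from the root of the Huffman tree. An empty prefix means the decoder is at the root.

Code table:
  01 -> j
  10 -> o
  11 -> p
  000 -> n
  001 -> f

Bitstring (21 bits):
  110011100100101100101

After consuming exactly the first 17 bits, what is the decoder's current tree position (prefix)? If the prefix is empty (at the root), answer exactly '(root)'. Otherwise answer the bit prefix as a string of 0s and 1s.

Bit 0: prefix='1' (no match yet)
Bit 1: prefix='11' -> emit 'p', reset
Bit 2: prefix='0' (no match yet)
Bit 3: prefix='00' (no match yet)
Bit 4: prefix='001' -> emit 'f', reset
Bit 5: prefix='1' (no match yet)
Bit 6: prefix='11' -> emit 'p', reset
Bit 7: prefix='0' (no match yet)
Bit 8: prefix='00' (no match yet)
Bit 9: prefix='001' -> emit 'f', reset
Bit 10: prefix='0' (no match yet)
Bit 11: prefix='00' (no match yet)
Bit 12: prefix='001' -> emit 'f', reset
Bit 13: prefix='0' (no match yet)
Bit 14: prefix='01' -> emit 'j', reset
Bit 15: prefix='1' (no match yet)
Bit 16: prefix='10' -> emit 'o', reset

Answer: (root)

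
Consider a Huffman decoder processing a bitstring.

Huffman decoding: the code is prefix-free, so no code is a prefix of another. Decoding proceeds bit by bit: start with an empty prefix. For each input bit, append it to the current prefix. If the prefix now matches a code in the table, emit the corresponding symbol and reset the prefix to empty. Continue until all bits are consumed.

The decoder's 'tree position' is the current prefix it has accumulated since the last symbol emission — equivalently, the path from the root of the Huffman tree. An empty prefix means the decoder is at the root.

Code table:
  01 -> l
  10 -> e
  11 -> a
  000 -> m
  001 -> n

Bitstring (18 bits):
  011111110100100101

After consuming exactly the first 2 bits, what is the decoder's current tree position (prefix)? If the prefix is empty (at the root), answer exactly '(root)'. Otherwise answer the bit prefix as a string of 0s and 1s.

Answer: (root)

Derivation:
Bit 0: prefix='0' (no match yet)
Bit 1: prefix='01' -> emit 'l', reset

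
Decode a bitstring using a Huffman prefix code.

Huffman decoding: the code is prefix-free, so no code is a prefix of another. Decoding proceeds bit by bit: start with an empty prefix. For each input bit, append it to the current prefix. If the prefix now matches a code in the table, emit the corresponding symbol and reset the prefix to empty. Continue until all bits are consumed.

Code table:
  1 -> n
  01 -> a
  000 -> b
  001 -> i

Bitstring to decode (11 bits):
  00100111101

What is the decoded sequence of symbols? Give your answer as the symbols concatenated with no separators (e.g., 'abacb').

Bit 0: prefix='0' (no match yet)
Bit 1: prefix='00' (no match yet)
Bit 2: prefix='001' -> emit 'i', reset
Bit 3: prefix='0' (no match yet)
Bit 4: prefix='00' (no match yet)
Bit 5: prefix='001' -> emit 'i', reset
Bit 6: prefix='1' -> emit 'n', reset
Bit 7: prefix='1' -> emit 'n', reset
Bit 8: prefix='1' -> emit 'n', reset
Bit 9: prefix='0' (no match yet)
Bit 10: prefix='01' -> emit 'a', reset

Answer: iinnna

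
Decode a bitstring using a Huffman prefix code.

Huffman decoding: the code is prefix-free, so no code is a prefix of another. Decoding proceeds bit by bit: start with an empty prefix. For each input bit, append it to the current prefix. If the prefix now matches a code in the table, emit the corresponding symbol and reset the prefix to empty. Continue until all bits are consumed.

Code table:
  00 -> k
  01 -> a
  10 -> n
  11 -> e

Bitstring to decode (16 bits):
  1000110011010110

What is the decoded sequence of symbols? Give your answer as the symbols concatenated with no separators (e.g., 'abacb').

Bit 0: prefix='1' (no match yet)
Bit 1: prefix='10' -> emit 'n', reset
Bit 2: prefix='0' (no match yet)
Bit 3: prefix='00' -> emit 'k', reset
Bit 4: prefix='1' (no match yet)
Bit 5: prefix='11' -> emit 'e', reset
Bit 6: prefix='0' (no match yet)
Bit 7: prefix='00' -> emit 'k', reset
Bit 8: prefix='1' (no match yet)
Bit 9: prefix='11' -> emit 'e', reset
Bit 10: prefix='0' (no match yet)
Bit 11: prefix='01' -> emit 'a', reset
Bit 12: prefix='0' (no match yet)
Bit 13: prefix='01' -> emit 'a', reset
Bit 14: prefix='1' (no match yet)
Bit 15: prefix='10' -> emit 'n', reset

Answer: nkekeaan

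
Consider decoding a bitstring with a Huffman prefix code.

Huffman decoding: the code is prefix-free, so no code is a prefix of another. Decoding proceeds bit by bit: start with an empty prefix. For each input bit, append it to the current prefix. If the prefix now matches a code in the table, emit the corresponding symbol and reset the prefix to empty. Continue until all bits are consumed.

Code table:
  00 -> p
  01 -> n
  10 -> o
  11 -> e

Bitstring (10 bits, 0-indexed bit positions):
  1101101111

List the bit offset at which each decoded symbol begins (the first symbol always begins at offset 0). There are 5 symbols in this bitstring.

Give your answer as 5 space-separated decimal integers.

Bit 0: prefix='1' (no match yet)
Bit 1: prefix='11' -> emit 'e', reset
Bit 2: prefix='0' (no match yet)
Bit 3: prefix='01' -> emit 'n', reset
Bit 4: prefix='1' (no match yet)
Bit 5: prefix='10' -> emit 'o', reset
Bit 6: prefix='1' (no match yet)
Bit 7: prefix='11' -> emit 'e', reset
Bit 8: prefix='1' (no match yet)
Bit 9: prefix='11' -> emit 'e', reset

Answer: 0 2 4 6 8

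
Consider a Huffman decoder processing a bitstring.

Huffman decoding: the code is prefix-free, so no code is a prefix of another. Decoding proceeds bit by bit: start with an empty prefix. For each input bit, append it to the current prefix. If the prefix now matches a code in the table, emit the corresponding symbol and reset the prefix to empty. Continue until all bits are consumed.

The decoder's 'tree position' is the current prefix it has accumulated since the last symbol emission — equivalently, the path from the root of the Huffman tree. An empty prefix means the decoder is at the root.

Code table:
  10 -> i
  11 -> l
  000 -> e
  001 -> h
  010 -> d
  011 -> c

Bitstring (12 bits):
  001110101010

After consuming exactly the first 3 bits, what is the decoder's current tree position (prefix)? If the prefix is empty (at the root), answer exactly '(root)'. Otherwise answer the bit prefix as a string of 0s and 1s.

Bit 0: prefix='0' (no match yet)
Bit 1: prefix='00' (no match yet)
Bit 2: prefix='001' -> emit 'h', reset

Answer: (root)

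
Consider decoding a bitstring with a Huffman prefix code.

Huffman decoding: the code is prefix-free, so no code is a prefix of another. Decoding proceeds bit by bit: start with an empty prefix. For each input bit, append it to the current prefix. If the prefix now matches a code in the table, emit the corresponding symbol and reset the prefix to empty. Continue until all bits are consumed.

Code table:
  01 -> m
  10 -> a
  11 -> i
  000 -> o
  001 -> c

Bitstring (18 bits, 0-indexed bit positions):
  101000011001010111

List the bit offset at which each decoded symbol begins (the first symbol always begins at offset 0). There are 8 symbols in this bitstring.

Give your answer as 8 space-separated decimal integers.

Bit 0: prefix='1' (no match yet)
Bit 1: prefix='10' -> emit 'a', reset
Bit 2: prefix='1' (no match yet)
Bit 3: prefix='10' -> emit 'a', reset
Bit 4: prefix='0' (no match yet)
Bit 5: prefix='00' (no match yet)
Bit 6: prefix='000' -> emit 'o', reset
Bit 7: prefix='1' (no match yet)
Bit 8: prefix='11' -> emit 'i', reset
Bit 9: prefix='0' (no match yet)
Bit 10: prefix='00' (no match yet)
Bit 11: prefix='001' -> emit 'c', reset
Bit 12: prefix='0' (no match yet)
Bit 13: prefix='01' -> emit 'm', reset
Bit 14: prefix='0' (no match yet)
Bit 15: prefix='01' -> emit 'm', reset
Bit 16: prefix='1' (no match yet)
Bit 17: prefix='11' -> emit 'i', reset

Answer: 0 2 4 7 9 12 14 16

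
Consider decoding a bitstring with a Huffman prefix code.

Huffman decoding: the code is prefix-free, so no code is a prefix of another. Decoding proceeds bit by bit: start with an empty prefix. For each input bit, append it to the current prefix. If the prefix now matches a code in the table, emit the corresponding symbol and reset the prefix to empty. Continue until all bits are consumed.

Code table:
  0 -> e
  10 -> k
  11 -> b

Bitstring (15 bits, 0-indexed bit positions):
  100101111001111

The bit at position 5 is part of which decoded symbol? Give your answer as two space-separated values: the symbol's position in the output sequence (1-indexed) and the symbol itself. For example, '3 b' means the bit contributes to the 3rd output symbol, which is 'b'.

Answer: 4 b

Derivation:
Bit 0: prefix='1' (no match yet)
Bit 1: prefix='10' -> emit 'k', reset
Bit 2: prefix='0' -> emit 'e', reset
Bit 3: prefix='1' (no match yet)
Bit 4: prefix='10' -> emit 'k', reset
Bit 5: prefix='1' (no match yet)
Bit 6: prefix='11' -> emit 'b', reset
Bit 7: prefix='1' (no match yet)
Bit 8: prefix='11' -> emit 'b', reset
Bit 9: prefix='0' -> emit 'e', reset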